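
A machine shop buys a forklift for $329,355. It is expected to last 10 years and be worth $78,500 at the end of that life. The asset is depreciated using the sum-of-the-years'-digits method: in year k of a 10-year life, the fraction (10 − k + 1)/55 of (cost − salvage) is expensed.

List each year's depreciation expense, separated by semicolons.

$45,610; $41,049; $36,488; $31,927; $27,366; $22,805; $18,244; $13,683; $9,122; $4,561

Depreciable base = $329,355 − $78,500 = $250,855.
Sum of the years' digits = 10+9+8+7+6+5+4+3+2+1 = 55.
Year 1: $250,855 × 10/55 = $45,610. Book value $283,745.
Year 2: $250,855 × 9/55 = $41,049. Book value $242,696.
Year 3: $250,855 × 8/55 = $36,488. Book value $206,208.
Year 4: $250,855 × 7/55 = $31,927. Book value $174,281.
Year 5: $250,855 × 6/55 = $27,366. Book value $146,915.
Year 6: $250,855 × 5/55 = $22,805. Book value $124,110.
Year 7: $250,855 × 4/55 = $18,244. Book value $105,866.
Year 8: $250,855 × 3/55 = $13,683. Book value $92,183.
Year 9: $250,855 × 2/55 = $9,122. Book value $83,061.
Year 10: $250,855 × 1/55 = $4,561. Book value $78,500.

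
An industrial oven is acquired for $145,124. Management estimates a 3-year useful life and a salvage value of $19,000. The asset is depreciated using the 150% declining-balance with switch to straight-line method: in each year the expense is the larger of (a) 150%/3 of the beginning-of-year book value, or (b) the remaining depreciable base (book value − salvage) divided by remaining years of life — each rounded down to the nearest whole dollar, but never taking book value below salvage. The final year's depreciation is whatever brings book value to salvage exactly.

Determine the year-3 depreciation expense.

$17,281

Depreciable base = $145,124 − $19,000 = $126,124.
Year 1: DB = ⌊$145,124 × 150%/3⌋ = $72,562; SL = ⌊$126,124/3⌋ = $42,041 → take DB $72,562. Book value $72,562.
Year 2: DB = ⌊$72,562 × 150%/3⌋ = $36,281; SL = ⌊$53,562/2⌋ = $26,781 → take DB $36,281. Book value $36,281.
Year 3 (final): $36,281 − $19,000 = $17,281. Book value $19,000.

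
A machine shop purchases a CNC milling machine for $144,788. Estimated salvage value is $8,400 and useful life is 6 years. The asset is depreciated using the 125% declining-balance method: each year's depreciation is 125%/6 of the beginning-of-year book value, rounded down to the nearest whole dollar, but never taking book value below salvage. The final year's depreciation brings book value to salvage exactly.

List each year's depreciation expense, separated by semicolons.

$30,164; $23,880; $18,905; $14,966; $11,848; $36,625

Depreciable base = $144,788 − $8,400 = $136,388.
Year 1: ⌊$144,788 × 125%/6⌋ = $30,164. Book value $114,624.
Year 2: ⌊$114,624 × 125%/6⌋ = $23,880. Book value $90,744.
Year 3: ⌊$90,744 × 125%/6⌋ = $18,905. Book value $71,839.
Year 4: ⌊$71,839 × 125%/6⌋ = $14,966. Book value $56,873.
Year 5: ⌊$56,873 × 125%/6⌋ = $11,848. Book value $45,025.
Year 6 (final): $45,025 − $8,400 = $36,625. Book value $8,400.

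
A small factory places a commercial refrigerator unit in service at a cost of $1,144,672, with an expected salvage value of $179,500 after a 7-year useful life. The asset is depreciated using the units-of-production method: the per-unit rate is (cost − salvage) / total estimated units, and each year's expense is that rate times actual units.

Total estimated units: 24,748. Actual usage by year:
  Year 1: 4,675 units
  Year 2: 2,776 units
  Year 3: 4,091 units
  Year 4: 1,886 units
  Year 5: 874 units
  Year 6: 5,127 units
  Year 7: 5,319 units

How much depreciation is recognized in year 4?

Depreciable base = $1,144,672 − $179,500 = $965,172.
Rate = $965,172 / 24,748 units = $39 per unit.
Year 1: 4,675 × $39 = $182,325. Book value $962,347.
Year 2: 2,776 × $39 = $108,264. Book value $854,083.
Year 3: 4,091 × $39 = $159,549. Book value $694,534.
Year 4: 1,886 × $39 = $73,554. Book value $620,980.

$73,554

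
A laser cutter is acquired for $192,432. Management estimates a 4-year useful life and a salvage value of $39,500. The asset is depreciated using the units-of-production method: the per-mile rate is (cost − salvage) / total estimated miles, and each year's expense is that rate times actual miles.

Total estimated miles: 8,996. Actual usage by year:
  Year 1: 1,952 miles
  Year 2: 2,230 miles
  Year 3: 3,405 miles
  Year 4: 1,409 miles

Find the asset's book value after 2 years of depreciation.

$121,338

Depreciable base = $192,432 − $39,500 = $152,932.
Rate = $152,932 / 8,996 miles = $17 per mile.
Year 1: 1,952 × $17 = $33,184. Book value $159,248.
Year 2: 2,230 × $17 = $37,910. Book value $121,338.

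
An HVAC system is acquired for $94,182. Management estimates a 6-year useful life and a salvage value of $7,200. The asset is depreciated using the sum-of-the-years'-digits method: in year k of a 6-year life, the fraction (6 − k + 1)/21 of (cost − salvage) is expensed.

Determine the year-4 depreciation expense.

$12,426

Depreciable base = $94,182 − $7,200 = $86,982.
Sum of the years' digits = 6+5+4+3+2+1 = 21.
Year 1: $86,982 × 6/21 = $24,852. Book value $69,330.
Year 2: $86,982 × 5/21 = $20,710. Book value $48,620.
Year 3: $86,982 × 4/21 = $16,568. Book value $32,052.
Year 4: $86,982 × 3/21 = $12,426. Book value $19,626.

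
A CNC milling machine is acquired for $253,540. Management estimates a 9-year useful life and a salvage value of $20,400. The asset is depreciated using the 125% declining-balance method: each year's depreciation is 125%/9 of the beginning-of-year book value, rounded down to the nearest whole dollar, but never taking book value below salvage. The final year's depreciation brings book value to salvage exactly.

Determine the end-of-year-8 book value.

$76,653

Depreciable base = $253,540 − $20,400 = $233,140.
Year 1: ⌊$253,540 × 125%/9⌋ = $35,213. Book value $218,327.
Year 2: ⌊$218,327 × 125%/9⌋ = $30,323. Book value $188,004.
Year 3: ⌊$188,004 × 125%/9⌋ = $26,111. Book value $161,893.
Year 4: ⌊$161,893 × 125%/9⌋ = $22,485. Book value $139,408.
Year 5: ⌊$139,408 × 125%/9⌋ = $19,362. Book value $120,046.
Year 6: ⌊$120,046 × 125%/9⌋ = $16,673. Book value $103,373.
Year 7: ⌊$103,373 × 125%/9⌋ = $14,357. Book value $89,016.
Year 8: ⌊$89,016 × 125%/9⌋ = $12,363. Book value $76,653.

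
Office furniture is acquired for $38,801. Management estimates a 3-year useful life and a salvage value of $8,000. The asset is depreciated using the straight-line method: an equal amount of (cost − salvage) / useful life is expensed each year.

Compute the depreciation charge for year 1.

Depreciable base = $38,801 − $8,000 = $30,801.
Annual expense = $30,801 / 3 = $10,267.

$10,267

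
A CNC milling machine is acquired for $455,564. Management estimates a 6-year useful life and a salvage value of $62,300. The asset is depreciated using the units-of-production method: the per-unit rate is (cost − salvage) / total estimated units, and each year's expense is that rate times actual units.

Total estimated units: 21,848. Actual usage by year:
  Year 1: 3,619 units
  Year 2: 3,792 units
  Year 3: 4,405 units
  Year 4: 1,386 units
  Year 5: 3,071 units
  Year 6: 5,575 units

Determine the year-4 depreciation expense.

$24,948

Depreciable base = $455,564 − $62,300 = $393,264.
Rate = $393,264 / 21,848 units = $18 per unit.
Year 1: 3,619 × $18 = $65,142. Book value $390,422.
Year 2: 3,792 × $18 = $68,256. Book value $322,166.
Year 3: 4,405 × $18 = $79,290. Book value $242,876.
Year 4: 1,386 × $18 = $24,948. Book value $217,928.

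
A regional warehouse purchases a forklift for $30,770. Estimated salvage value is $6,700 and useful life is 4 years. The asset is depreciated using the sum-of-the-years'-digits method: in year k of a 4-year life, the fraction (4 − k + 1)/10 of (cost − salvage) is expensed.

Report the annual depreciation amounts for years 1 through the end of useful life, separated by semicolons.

$9,628; $7,221; $4,814; $2,407

Depreciable base = $30,770 − $6,700 = $24,070.
Sum of the years' digits = 4+3+2+1 = 10.
Year 1: $24,070 × 4/10 = $9,628. Book value $21,142.
Year 2: $24,070 × 3/10 = $7,221. Book value $13,921.
Year 3: $24,070 × 2/10 = $4,814. Book value $9,107.
Year 4: $24,070 × 1/10 = $2,407. Book value $6,700.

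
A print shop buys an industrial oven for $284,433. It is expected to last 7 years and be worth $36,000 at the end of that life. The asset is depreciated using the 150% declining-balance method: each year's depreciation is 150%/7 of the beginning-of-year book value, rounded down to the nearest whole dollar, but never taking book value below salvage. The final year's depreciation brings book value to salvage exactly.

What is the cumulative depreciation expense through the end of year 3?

Depreciable base = $284,433 − $36,000 = $248,433.
Year 1: ⌊$284,433 × 150%/7⌋ = $60,949. Book value $223,484.
Year 2: ⌊$223,484 × 150%/7⌋ = $47,889. Book value $175,595.
Year 3: ⌊$175,595 × 150%/7⌋ = $37,627. Book value $137,968.
Accumulated through year 3 = $284,433 − $137,968 = $146,465.

$146,465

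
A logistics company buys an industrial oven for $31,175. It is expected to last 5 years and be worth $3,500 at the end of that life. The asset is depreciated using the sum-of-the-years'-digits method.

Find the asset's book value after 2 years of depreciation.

$14,570

Depreciable base = $31,175 − $3,500 = $27,675.
Sum of the years' digits = 5+4+3+2+1 = 15.
Year 1: $27,675 × 5/15 = $9,225. Book value $21,950.
Year 2: $27,675 × 4/15 = $7,380. Book value $14,570.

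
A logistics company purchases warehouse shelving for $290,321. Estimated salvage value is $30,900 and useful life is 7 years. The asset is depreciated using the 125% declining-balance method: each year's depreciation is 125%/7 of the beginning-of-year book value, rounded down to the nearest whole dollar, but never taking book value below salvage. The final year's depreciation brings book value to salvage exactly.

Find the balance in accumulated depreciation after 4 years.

$158,142

Depreciable base = $290,321 − $30,900 = $259,421.
Year 1: ⌊$290,321 × 125%/7⌋ = $51,843. Book value $238,478.
Year 2: ⌊$238,478 × 125%/7⌋ = $42,585. Book value $195,893.
Year 3: ⌊$195,893 × 125%/7⌋ = $34,980. Book value $160,913.
Year 4: ⌊$160,913 × 125%/7⌋ = $28,734. Book value $132,179.
Accumulated through year 4 = $290,321 − $132,179 = $158,142.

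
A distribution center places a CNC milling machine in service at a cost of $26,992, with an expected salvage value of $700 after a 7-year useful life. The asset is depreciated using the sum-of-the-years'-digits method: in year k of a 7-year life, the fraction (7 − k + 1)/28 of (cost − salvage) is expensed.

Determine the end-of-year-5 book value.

$3,517

Depreciable base = $26,992 − $700 = $26,292.
Sum of the years' digits = 7+6+5+4+3+2+1 = 28.
Year 1: $26,292 × 7/28 = $6,573. Book value $20,419.
Year 2: $26,292 × 6/28 = $5,634. Book value $14,785.
Year 3: $26,292 × 5/28 = $4,695. Book value $10,090.
Year 4: $26,292 × 4/28 = $3,756. Book value $6,334.
Year 5: $26,292 × 3/28 = $2,817. Book value $3,517.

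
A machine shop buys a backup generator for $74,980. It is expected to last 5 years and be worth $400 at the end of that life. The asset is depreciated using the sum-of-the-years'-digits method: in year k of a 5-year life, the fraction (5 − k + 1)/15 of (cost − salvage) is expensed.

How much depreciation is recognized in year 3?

$14,916

Depreciable base = $74,980 − $400 = $74,580.
Sum of the years' digits = 5+4+3+2+1 = 15.
Year 1: $74,580 × 5/15 = $24,860. Book value $50,120.
Year 2: $74,580 × 4/15 = $19,888. Book value $30,232.
Year 3: $74,580 × 3/15 = $14,916. Book value $15,316.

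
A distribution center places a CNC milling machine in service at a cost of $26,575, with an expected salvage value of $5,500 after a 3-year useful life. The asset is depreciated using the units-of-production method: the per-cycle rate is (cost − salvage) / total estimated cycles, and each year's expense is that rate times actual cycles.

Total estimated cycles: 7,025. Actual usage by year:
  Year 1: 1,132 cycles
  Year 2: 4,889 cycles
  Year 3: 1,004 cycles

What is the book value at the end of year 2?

$8,512

Depreciable base = $26,575 − $5,500 = $21,075.
Rate = $21,075 / 7,025 cycles = $3 per cycle.
Year 1: 1,132 × $3 = $3,396. Book value $23,179.
Year 2: 4,889 × $3 = $14,667. Book value $8,512.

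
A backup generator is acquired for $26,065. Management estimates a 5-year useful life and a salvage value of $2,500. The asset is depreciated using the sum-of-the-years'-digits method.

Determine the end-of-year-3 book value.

$7,213

Depreciable base = $26,065 − $2,500 = $23,565.
Sum of the years' digits = 5+4+3+2+1 = 15.
Year 1: $23,565 × 5/15 = $7,855. Book value $18,210.
Year 2: $23,565 × 4/15 = $6,284. Book value $11,926.
Year 3: $23,565 × 3/15 = $4,713. Book value $7,213.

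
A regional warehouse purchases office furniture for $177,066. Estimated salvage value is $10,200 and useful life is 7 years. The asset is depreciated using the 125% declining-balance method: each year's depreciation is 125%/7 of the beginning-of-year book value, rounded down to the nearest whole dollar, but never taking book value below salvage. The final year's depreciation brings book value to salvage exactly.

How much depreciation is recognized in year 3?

$21,335

Depreciable base = $177,066 − $10,200 = $166,866.
Year 1: ⌊$177,066 × 125%/7⌋ = $31,618. Book value $145,448.
Year 2: ⌊$145,448 × 125%/7⌋ = $25,972. Book value $119,476.
Year 3: ⌊$119,476 × 125%/7⌋ = $21,335. Book value $98,141.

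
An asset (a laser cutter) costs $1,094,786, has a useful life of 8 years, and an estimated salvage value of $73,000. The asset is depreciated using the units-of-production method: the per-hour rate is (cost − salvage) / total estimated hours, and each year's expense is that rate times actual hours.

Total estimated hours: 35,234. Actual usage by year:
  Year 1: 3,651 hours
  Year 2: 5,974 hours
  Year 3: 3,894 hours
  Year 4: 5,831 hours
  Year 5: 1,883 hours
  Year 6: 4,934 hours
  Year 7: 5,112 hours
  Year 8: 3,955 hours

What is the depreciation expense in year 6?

$143,086

Depreciable base = $1,094,786 − $73,000 = $1,021,786.
Rate = $1,021,786 / 35,234 hours = $29 per hour.
Year 1: 3,651 × $29 = $105,879. Book value $988,907.
Year 2: 5,974 × $29 = $173,246. Book value $815,661.
Year 3: 3,894 × $29 = $112,926. Book value $702,735.
Year 4: 5,831 × $29 = $169,099. Book value $533,636.
Year 5: 1,883 × $29 = $54,607. Book value $479,029.
Year 6: 4,934 × $29 = $143,086. Book value $335,943.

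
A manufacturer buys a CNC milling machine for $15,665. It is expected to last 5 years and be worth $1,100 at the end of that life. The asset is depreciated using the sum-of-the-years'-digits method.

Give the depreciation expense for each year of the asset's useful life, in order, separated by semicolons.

$4,855; $3,884; $2,913; $1,942; $971

Depreciable base = $15,665 − $1,100 = $14,565.
Sum of the years' digits = 5+4+3+2+1 = 15.
Year 1: $14,565 × 5/15 = $4,855. Book value $10,810.
Year 2: $14,565 × 4/15 = $3,884. Book value $6,926.
Year 3: $14,565 × 3/15 = $2,913. Book value $4,013.
Year 4: $14,565 × 2/15 = $1,942. Book value $2,071.
Year 5: $14,565 × 1/15 = $971. Book value $1,100.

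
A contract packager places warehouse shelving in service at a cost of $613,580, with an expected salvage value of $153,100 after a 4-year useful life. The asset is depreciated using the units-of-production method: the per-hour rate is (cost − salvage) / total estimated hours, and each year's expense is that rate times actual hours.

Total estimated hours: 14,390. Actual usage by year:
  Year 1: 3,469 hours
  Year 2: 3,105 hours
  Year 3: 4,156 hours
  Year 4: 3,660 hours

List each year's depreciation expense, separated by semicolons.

Depreciable base = $613,580 − $153,100 = $460,480.
Rate = $460,480 / 14,390 hours = $32 per hour.
Year 1: 3,469 × $32 = $111,008. Book value $502,572.
Year 2: 3,105 × $32 = $99,360. Book value $403,212.
Year 3: 4,156 × $32 = $132,992. Book value $270,220.
Year 4: 3,660 × $32 = $117,120. Book value $153,100.

$111,008; $99,360; $132,992; $117,120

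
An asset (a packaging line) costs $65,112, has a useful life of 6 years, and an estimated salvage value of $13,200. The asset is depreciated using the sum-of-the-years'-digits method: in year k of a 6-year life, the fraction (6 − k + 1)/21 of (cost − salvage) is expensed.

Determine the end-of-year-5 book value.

$15,672

Depreciable base = $65,112 − $13,200 = $51,912.
Sum of the years' digits = 6+5+4+3+2+1 = 21.
Year 1: $51,912 × 6/21 = $14,832. Book value $50,280.
Year 2: $51,912 × 5/21 = $12,360. Book value $37,920.
Year 3: $51,912 × 4/21 = $9,888. Book value $28,032.
Year 4: $51,912 × 3/21 = $7,416. Book value $20,616.
Year 5: $51,912 × 2/21 = $4,944. Book value $15,672.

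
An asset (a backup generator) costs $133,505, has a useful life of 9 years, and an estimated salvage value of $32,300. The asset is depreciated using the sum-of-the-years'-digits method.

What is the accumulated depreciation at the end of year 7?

$94,458

Depreciable base = $133,505 − $32,300 = $101,205.
Sum of the years' digits = 9+8+7+6+5+4+3+2+1 = 45.
Year 1: $101,205 × 9/45 = $20,241. Book value $113,264.
Year 2: $101,205 × 8/45 = $17,992. Book value $95,272.
Year 3: $101,205 × 7/45 = $15,743. Book value $79,529.
Year 4: $101,205 × 6/45 = $13,494. Book value $66,035.
Year 5: $101,205 × 5/45 = $11,245. Book value $54,790.
Year 6: $101,205 × 4/45 = $8,996. Book value $45,794.
Year 7: $101,205 × 3/45 = $6,747. Book value $39,047.
Accumulated through year 7 = $133,505 − $39,047 = $94,458.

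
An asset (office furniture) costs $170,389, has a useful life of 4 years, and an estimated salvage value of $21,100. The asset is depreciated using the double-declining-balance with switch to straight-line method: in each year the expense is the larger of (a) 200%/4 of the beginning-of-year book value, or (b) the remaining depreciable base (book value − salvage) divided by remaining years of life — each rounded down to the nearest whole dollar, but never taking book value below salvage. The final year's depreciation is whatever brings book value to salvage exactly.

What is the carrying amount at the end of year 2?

$42,598

Depreciable base = $170,389 − $21,100 = $149,289.
Year 1: DB = ⌊$170,389 × 200%/4⌋ = $85,194; SL = ⌊$149,289/4⌋ = $37,322 → take DB $85,194. Book value $85,195.
Year 2: DB = ⌊$85,195 × 200%/4⌋ = $42,597; SL = ⌊$64,095/3⌋ = $21,365 → take DB $42,597. Book value $42,598.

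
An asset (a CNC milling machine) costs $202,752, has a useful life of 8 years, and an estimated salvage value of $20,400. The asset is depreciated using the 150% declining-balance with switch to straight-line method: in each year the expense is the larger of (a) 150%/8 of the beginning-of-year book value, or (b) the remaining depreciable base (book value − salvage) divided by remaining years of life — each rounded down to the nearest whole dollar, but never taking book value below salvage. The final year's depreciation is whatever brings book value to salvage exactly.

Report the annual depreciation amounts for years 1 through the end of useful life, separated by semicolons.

$38,016; $30,888; $25,096; $20,391; $16,990; $16,990; $16,990; $16,991

Depreciable base = $202,752 − $20,400 = $182,352.
Year 1: DB = ⌊$202,752 × 150%/8⌋ = $38,016; SL = ⌊$182,352/8⌋ = $22,794 → take DB $38,016. Book value $164,736.
Year 2: DB = ⌊$164,736 × 150%/8⌋ = $30,888; SL = ⌊$144,336/7⌋ = $20,619 → take DB $30,888. Book value $133,848.
Year 3: DB = ⌊$133,848 × 150%/8⌋ = $25,096; SL = ⌊$113,448/6⌋ = $18,908 → take DB $25,096. Book value $108,752.
Year 4: DB = ⌊$108,752 × 150%/8⌋ = $20,391; SL = ⌊$88,352/5⌋ = $17,670 → take DB $20,391. Book value $88,361.
Year 5: DB = ⌊$88,361 × 150%/8⌋ = $16,567; SL = ⌊$67,961/4⌋ = $16,990 → take SL $16,990. Book value $71,371.
Year 6: DB = ⌊$71,371 × 150%/8⌋ = $13,382; SL = ⌊$50,971/3⌋ = $16,990 → take SL $16,990. Book value $54,381.
Year 7: DB = ⌊$54,381 × 150%/8⌋ = $10,196; SL = ⌊$33,981/2⌋ = $16,990 → take SL $16,990. Book value $37,391.
Year 8 (final): $37,391 − $20,400 = $16,991. Book value $20,400.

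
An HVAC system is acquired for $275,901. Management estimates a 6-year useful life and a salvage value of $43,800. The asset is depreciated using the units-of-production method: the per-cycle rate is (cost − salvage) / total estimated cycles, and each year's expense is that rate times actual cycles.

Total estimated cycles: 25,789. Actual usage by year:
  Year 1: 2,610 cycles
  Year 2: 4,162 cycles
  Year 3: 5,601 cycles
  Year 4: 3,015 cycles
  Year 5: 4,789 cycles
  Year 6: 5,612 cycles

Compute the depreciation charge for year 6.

Depreciable base = $275,901 − $43,800 = $232,101.
Rate = $232,101 / 25,789 cycles = $9 per cycle.
Year 1: 2,610 × $9 = $23,490. Book value $252,411.
Year 2: 4,162 × $9 = $37,458. Book value $214,953.
Year 3: 5,601 × $9 = $50,409. Book value $164,544.
Year 4: 3,015 × $9 = $27,135. Book value $137,409.
Year 5: 4,789 × $9 = $43,101. Book value $94,308.
Year 6: 5,612 × $9 = $50,508. Book value $43,800.

$50,508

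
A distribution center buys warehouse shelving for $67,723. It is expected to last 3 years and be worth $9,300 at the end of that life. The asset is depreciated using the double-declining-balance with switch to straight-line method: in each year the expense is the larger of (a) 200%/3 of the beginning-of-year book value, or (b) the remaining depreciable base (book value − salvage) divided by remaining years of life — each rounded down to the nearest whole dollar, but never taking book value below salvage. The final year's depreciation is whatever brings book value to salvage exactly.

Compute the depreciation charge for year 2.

$13,275

Depreciable base = $67,723 − $9,300 = $58,423.
Year 1: DB = ⌊$67,723 × 200%/3⌋ = $45,148; SL = ⌊$58,423/3⌋ = $19,474 → take DB $45,148. Book value $22,575.
Year 2: DB = ⌊$22,575 × 200%/3⌋ = $15,050; SL = ⌊$13,275/2⌋ = $6,637 → take DB $15,050, capped at $13,275. Book value $9,300.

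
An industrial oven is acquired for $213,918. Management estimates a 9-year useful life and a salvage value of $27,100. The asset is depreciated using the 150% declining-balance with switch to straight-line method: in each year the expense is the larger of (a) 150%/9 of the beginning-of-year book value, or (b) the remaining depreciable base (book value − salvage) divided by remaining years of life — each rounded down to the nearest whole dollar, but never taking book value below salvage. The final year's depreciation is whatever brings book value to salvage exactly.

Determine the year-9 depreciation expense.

Depreciable base = $213,918 − $27,100 = $186,818.
Year 1: DB = ⌊$213,918 × 150%/9⌋ = $35,653; SL = ⌊$186,818/9⌋ = $20,757 → take DB $35,653. Book value $178,265.
Year 2: DB = ⌊$178,265 × 150%/9⌋ = $29,710; SL = ⌊$151,165/8⌋ = $18,895 → take DB $29,710. Book value $148,555.
Year 3: DB = ⌊$148,555 × 150%/9⌋ = $24,759; SL = ⌊$121,455/7⌋ = $17,350 → take DB $24,759. Book value $123,796.
Year 4: DB = ⌊$123,796 × 150%/9⌋ = $20,632; SL = ⌊$96,696/6⌋ = $16,116 → take DB $20,632. Book value $103,164.
Year 5: DB = ⌊$103,164 × 150%/9⌋ = $17,194; SL = ⌊$76,064/5⌋ = $15,212 → take DB $17,194. Book value $85,970.
Year 6: DB = ⌊$85,970 × 150%/9⌋ = $14,328; SL = ⌊$58,870/4⌋ = $14,717 → take SL $14,717. Book value $71,253.
Year 7: DB = ⌊$71,253 × 150%/9⌋ = $11,875; SL = ⌊$44,153/3⌋ = $14,717 → take SL $14,717. Book value $56,536.
Year 8: DB = ⌊$56,536 × 150%/9⌋ = $9,422; SL = ⌊$29,436/2⌋ = $14,718 → take SL $14,718. Book value $41,818.
Year 9 (final): $41,818 − $27,100 = $14,718. Book value $27,100.

$14,718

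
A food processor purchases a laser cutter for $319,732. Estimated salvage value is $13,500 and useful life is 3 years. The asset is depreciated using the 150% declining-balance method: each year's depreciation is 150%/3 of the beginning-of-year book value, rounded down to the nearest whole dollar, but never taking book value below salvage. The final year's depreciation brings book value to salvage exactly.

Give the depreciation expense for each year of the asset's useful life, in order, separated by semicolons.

$159,866; $79,933; $66,433

Depreciable base = $319,732 − $13,500 = $306,232.
Year 1: ⌊$319,732 × 150%/3⌋ = $159,866. Book value $159,866.
Year 2: ⌊$159,866 × 150%/3⌋ = $79,933. Book value $79,933.
Year 3 (final): $79,933 − $13,500 = $66,433. Book value $13,500.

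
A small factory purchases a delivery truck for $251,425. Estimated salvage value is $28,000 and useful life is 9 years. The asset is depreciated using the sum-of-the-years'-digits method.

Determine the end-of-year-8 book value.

$32,965

Depreciable base = $251,425 − $28,000 = $223,425.
Sum of the years' digits = 9+8+7+6+5+4+3+2+1 = 45.
Year 1: $223,425 × 9/45 = $44,685. Book value $206,740.
Year 2: $223,425 × 8/45 = $39,720. Book value $167,020.
Year 3: $223,425 × 7/45 = $34,755. Book value $132,265.
Year 4: $223,425 × 6/45 = $29,790. Book value $102,475.
Year 5: $223,425 × 5/45 = $24,825. Book value $77,650.
Year 6: $223,425 × 4/45 = $19,860. Book value $57,790.
Year 7: $223,425 × 3/45 = $14,895. Book value $42,895.
Year 8: $223,425 × 2/45 = $9,930. Book value $32,965.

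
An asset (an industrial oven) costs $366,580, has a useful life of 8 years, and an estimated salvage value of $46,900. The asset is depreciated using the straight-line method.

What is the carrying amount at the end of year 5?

$166,780

Depreciable base = $366,580 − $46,900 = $319,680.
Annual expense = $319,680 / 8 = $39,960.
End of year 1: book value $326,620.
End of year 2: book value $286,660.
End of year 3: book value $246,700.
End of year 4: book value $206,740.
End of year 5: book value $166,780.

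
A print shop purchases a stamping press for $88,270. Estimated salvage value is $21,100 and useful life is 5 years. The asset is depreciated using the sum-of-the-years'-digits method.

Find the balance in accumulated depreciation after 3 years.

Depreciable base = $88,270 − $21,100 = $67,170.
Sum of the years' digits = 5+4+3+2+1 = 15.
Year 1: $67,170 × 5/15 = $22,390. Book value $65,880.
Year 2: $67,170 × 4/15 = $17,912. Book value $47,968.
Year 3: $67,170 × 3/15 = $13,434. Book value $34,534.
Accumulated through year 3 = $88,270 − $34,534 = $53,736.

$53,736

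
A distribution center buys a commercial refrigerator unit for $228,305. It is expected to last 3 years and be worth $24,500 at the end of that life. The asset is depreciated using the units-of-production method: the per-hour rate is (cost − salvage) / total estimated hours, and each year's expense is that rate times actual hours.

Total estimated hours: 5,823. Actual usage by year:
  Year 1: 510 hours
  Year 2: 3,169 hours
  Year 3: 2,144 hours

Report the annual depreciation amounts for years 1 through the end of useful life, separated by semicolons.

$17,850; $110,915; $75,040

Depreciable base = $228,305 − $24,500 = $203,805.
Rate = $203,805 / 5,823 hours = $35 per hour.
Year 1: 510 × $35 = $17,850. Book value $210,455.
Year 2: 3,169 × $35 = $110,915. Book value $99,540.
Year 3: 2,144 × $35 = $75,040. Book value $24,500.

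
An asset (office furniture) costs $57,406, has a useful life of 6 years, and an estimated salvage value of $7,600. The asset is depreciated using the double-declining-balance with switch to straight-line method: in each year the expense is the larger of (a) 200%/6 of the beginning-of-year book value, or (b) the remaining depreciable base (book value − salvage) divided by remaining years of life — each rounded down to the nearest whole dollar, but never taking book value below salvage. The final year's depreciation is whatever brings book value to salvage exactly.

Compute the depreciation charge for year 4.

$5,670

Depreciable base = $57,406 − $7,600 = $49,806.
Year 1: DB = ⌊$57,406 × 200%/6⌋ = $19,135; SL = ⌊$49,806/6⌋ = $8,301 → take DB $19,135. Book value $38,271.
Year 2: DB = ⌊$38,271 × 200%/6⌋ = $12,757; SL = ⌊$30,671/5⌋ = $6,134 → take DB $12,757. Book value $25,514.
Year 3: DB = ⌊$25,514 × 200%/6⌋ = $8,504; SL = ⌊$17,914/4⌋ = $4,478 → take DB $8,504. Book value $17,010.
Year 4: DB = ⌊$17,010 × 200%/6⌋ = $5,670; SL = ⌊$9,410/3⌋ = $3,136 → take DB $5,670. Book value $11,340.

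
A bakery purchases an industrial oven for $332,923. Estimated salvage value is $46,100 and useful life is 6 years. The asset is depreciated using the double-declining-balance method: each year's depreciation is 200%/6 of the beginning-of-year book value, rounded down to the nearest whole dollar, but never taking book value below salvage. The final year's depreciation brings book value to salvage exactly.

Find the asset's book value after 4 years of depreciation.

$65,763

Depreciable base = $332,923 − $46,100 = $286,823.
Year 1: ⌊$332,923 × 200%/6⌋ = $110,974. Book value $221,949.
Year 2: ⌊$221,949 × 200%/6⌋ = $73,983. Book value $147,966.
Year 3: ⌊$147,966 × 200%/6⌋ = $49,322. Book value $98,644.
Year 4: ⌊$98,644 × 200%/6⌋ = $32,881. Book value $65,763.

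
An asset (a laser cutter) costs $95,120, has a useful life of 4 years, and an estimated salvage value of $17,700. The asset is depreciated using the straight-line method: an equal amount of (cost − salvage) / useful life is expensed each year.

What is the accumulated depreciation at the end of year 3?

Depreciable base = $95,120 − $17,700 = $77,420.
Annual expense = $77,420 / 4 = $19,355.
End of year 1: book value $75,765.
End of year 2: book value $56,410.
End of year 3: book value $37,055.
Accumulated through year 3 = $95,120 − $37,055 = $58,065.

$58,065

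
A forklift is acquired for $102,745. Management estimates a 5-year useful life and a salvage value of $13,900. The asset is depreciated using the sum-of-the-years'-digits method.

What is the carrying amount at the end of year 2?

Depreciable base = $102,745 − $13,900 = $88,845.
Sum of the years' digits = 5+4+3+2+1 = 15.
Year 1: $88,845 × 5/15 = $29,615. Book value $73,130.
Year 2: $88,845 × 4/15 = $23,692. Book value $49,438.

$49,438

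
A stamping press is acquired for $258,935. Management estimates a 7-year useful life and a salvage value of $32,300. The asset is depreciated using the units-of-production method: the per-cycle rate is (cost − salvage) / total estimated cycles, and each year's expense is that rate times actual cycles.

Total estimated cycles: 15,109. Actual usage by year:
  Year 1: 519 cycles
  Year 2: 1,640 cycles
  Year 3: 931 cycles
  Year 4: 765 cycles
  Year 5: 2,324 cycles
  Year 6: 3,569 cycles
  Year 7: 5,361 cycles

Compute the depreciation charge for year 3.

$13,965

Depreciable base = $258,935 − $32,300 = $226,635.
Rate = $226,635 / 15,109 cycles = $15 per cycle.
Year 1: 519 × $15 = $7,785. Book value $251,150.
Year 2: 1,640 × $15 = $24,600. Book value $226,550.
Year 3: 931 × $15 = $13,965. Book value $212,585.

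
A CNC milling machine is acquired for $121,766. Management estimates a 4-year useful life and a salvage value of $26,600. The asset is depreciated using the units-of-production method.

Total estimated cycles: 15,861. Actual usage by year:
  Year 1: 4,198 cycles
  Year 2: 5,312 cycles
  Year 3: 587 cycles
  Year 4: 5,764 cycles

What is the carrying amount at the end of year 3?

$61,184

Depreciable base = $121,766 − $26,600 = $95,166.
Rate = $95,166 / 15,861 cycles = $6 per cycle.
Year 1: 4,198 × $6 = $25,188. Book value $96,578.
Year 2: 5,312 × $6 = $31,872. Book value $64,706.
Year 3: 587 × $6 = $3,522. Book value $61,184.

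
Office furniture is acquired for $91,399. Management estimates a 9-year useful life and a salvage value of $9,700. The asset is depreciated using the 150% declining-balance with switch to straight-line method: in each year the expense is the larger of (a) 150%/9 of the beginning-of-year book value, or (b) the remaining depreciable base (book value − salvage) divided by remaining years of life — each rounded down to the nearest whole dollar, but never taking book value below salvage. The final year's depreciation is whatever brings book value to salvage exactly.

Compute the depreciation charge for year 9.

Depreciable base = $91,399 − $9,700 = $81,699.
Year 1: DB = ⌊$91,399 × 150%/9⌋ = $15,233; SL = ⌊$81,699/9⌋ = $9,077 → take DB $15,233. Book value $76,166.
Year 2: DB = ⌊$76,166 × 150%/9⌋ = $12,694; SL = ⌊$66,466/8⌋ = $8,308 → take DB $12,694. Book value $63,472.
Year 3: DB = ⌊$63,472 × 150%/9⌋ = $10,578; SL = ⌊$53,772/7⌋ = $7,681 → take DB $10,578. Book value $52,894.
Year 4: DB = ⌊$52,894 × 150%/9⌋ = $8,815; SL = ⌊$43,194/6⌋ = $7,199 → take DB $8,815. Book value $44,079.
Year 5: DB = ⌊$44,079 × 150%/9⌋ = $7,346; SL = ⌊$34,379/5⌋ = $6,875 → take DB $7,346. Book value $36,733.
Year 6: DB = ⌊$36,733 × 150%/9⌋ = $6,122; SL = ⌊$27,033/4⌋ = $6,758 → take SL $6,758. Book value $29,975.
Year 7: DB = ⌊$29,975 × 150%/9⌋ = $4,995; SL = ⌊$20,275/3⌋ = $6,758 → take SL $6,758. Book value $23,217.
Year 8: DB = ⌊$23,217 × 150%/9⌋ = $3,869; SL = ⌊$13,517/2⌋ = $6,758 → take SL $6,758. Book value $16,459.
Year 9 (final): $16,459 − $9,700 = $6,759. Book value $9,700.

$6,759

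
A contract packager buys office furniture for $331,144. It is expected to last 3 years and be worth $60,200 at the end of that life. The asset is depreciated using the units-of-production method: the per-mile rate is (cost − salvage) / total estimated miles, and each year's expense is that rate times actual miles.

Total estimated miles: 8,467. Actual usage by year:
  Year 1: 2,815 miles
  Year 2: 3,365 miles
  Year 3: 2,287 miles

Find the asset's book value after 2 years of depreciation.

$133,384

Depreciable base = $331,144 − $60,200 = $270,944.
Rate = $270,944 / 8,467 miles = $32 per mile.
Year 1: 2,815 × $32 = $90,080. Book value $241,064.
Year 2: 3,365 × $32 = $107,680. Book value $133,384.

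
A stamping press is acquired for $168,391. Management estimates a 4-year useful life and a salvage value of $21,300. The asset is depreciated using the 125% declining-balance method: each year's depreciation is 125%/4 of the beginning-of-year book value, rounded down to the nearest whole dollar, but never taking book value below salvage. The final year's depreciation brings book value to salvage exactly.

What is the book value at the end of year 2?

Depreciable base = $168,391 − $21,300 = $147,091.
Year 1: ⌊$168,391 × 125%/4⌋ = $52,622. Book value $115,769.
Year 2: ⌊$115,769 × 125%/4⌋ = $36,177. Book value $79,592.

$79,592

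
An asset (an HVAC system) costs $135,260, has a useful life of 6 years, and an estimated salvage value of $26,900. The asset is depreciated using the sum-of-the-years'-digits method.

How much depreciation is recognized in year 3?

Depreciable base = $135,260 − $26,900 = $108,360.
Sum of the years' digits = 6+5+4+3+2+1 = 21.
Year 1: $108,360 × 6/21 = $30,960. Book value $104,300.
Year 2: $108,360 × 5/21 = $25,800. Book value $78,500.
Year 3: $108,360 × 4/21 = $20,640. Book value $57,860.

$20,640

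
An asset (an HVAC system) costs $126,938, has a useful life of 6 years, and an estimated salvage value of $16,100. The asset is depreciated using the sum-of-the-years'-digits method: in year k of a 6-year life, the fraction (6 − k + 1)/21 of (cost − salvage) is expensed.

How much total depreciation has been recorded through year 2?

Depreciable base = $126,938 − $16,100 = $110,838.
Sum of the years' digits = 6+5+4+3+2+1 = 21.
Year 1: $110,838 × 6/21 = $31,668. Book value $95,270.
Year 2: $110,838 × 5/21 = $26,390. Book value $68,880.
Accumulated through year 2 = $126,938 − $68,880 = $58,058.

$58,058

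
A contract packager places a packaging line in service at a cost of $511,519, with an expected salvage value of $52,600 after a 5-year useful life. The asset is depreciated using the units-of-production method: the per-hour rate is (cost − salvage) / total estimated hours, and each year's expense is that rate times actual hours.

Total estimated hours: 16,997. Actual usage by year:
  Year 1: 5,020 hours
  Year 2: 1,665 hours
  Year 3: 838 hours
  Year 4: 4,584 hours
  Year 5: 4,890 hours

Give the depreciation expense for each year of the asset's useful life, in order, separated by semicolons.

$135,540; $44,955; $22,626; $123,768; $132,030

Depreciable base = $511,519 − $52,600 = $458,919.
Rate = $458,919 / 16,997 hours = $27 per hour.
Year 1: 5,020 × $27 = $135,540. Book value $375,979.
Year 2: 1,665 × $27 = $44,955. Book value $331,024.
Year 3: 838 × $27 = $22,626. Book value $308,398.
Year 4: 4,584 × $27 = $123,768. Book value $184,630.
Year 5: 4,890 × $27 = $132,030. Book value $52,600.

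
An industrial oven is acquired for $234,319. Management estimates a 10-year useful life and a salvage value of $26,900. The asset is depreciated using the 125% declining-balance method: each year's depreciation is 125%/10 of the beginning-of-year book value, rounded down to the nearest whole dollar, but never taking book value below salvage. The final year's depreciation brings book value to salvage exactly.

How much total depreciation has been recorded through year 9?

$163,867

Depreciable base = $234,319 − $26,900 = $207,419.
Year 1: ⌊$234,319 × 125%/10⌋ = $29,289. Book value $205,030.
Year 2: ⌊$205,030 × 125%/10⌋ = $25,628. Book value $179,402.
Year 3: ⌊$179,402 × 125%/10⌋ = $22,425. Book value $156,977.
Year 4: ⌊$156,977 × 125%/10⌋ = $19,622. Book value $137,355.
Year 5: ⌊$137,355 × 125%/10⌋ = $17,169. Book value $120,186.
Year 6: ⌊$120,186 × 125%/10⌋ = $15,023. Book value $105,163.
Year 7: ⌊$105,163 × 125%/10⌋ = $13,145. Book value $92,018.
Year 8: ⌊$92,018 × 125%/10⌋ = $11,502. Book value $80,516.
Year 9: ⌊$80,516 × 125%/10⌋ = $10,064. Book value $70,452.
Accumulated through year 9 = $234,319 − $70,452 = $163,867.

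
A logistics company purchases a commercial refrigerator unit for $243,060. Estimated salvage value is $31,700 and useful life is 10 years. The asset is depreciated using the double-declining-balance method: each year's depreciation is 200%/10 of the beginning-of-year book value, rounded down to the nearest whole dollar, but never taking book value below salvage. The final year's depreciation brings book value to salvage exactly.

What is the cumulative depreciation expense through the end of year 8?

Depreciable base = $243,060 − $31,700 = $211,360.
Year 1: ⌊$243,060 × 200%/10⌋ = $48,612. Book value $194,448.
Year 2: ⌊$194,448 × 200%/10⌋ = $38,889. Book value $155,559.
Year 3: ⌊$155,559 × 200%/10⌋ = $31,111. Book value $124,448.
Year 4: ⌊$124,448 × 200%/10⌋ = $24,889. Book value $99,559.
Year 5: ⌊$99,559 × 200%/10⌋ = $19,911. Book value $79,648.
Year 6: ⌊$79,648 × 200%/10⌋ = $15,929. Book value $63,719.
Year 7: ⌊$63,719 × 200%/10⌋ = $12,743. Book value $50,976.
Year 8: ⌊$50,976 × 200%/10⌋ = $10,195. Book value $40,781.
Accumulated through year 8 = $243,060 − $40,781 = $202,279.

$202,279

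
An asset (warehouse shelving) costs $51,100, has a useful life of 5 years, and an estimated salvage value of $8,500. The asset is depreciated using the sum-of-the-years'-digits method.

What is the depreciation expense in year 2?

$11,360

Depreciable base = $51,100 − $8,500 = $42,600.
Sum of the years' digits = 5+4+3+2+1 = 15.
Year 1: $42,600 × 5/15 = $14,200. Book value $36,900.
Year 2: $42,600 × 4/15 = $11,360. Book value $25,540.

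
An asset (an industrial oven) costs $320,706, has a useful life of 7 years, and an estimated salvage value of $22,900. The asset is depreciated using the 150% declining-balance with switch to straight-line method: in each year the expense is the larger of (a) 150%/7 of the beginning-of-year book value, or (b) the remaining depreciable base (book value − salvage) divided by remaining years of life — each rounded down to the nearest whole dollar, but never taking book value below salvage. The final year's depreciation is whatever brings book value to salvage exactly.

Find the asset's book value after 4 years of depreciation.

Depreciable base = $320,706 − $22,900 = $297,806.
Year 1: DB = ⌊$320,706 × 150%/7⌋ = $68,722; SL = ⌊$297,806/7⌋ = $42,543 → take DB $68,722. Book value $251,984.
Year 2: DB = ⌊$251,984 × 150%/7⌋ = $53,996; SL = ⌊$229,084/6⌋ = $38,180 → take DB $53,996. Book value $197,988.
Year 3: DB = ⌊$197,988 × 150%/7⌋ = $42,426; SL = ⌊$175,088/5⌋ = $35,017 → take DB $42,426. Book value $155,562.
Year 4: DB = ⌊$155,562 × 150%/7⌋ = $33,334; SL = ⌊$132,662/4⌋ = $33,165 → take DB $33,334. Book value $122,228.

$122,228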